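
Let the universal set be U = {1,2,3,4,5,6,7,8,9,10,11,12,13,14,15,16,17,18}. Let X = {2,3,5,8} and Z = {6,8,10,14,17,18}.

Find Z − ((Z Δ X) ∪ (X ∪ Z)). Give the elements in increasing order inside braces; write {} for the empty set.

Z Δ X = {2,3,5,6,10,14,17,18}
X ∪ Z = {2,3,5,6,8,10,14,17,18}
(Z Δ X) ∪ (X ∪ Z) = {2,3,5,6,8,10,14,17,18}
Z − ((Z Δ X) ∪ (X ∪ Z)) = {}

{}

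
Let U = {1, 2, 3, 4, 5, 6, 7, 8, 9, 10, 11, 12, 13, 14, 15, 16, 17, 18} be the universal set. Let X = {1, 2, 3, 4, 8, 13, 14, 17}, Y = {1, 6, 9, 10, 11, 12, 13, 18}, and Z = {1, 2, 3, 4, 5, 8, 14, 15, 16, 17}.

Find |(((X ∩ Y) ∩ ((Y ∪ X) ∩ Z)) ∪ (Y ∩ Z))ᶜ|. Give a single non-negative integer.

17

X ∩ Y = {1, 13}
Y ∪ X = {1, 2, 3, 4, 6, 8, 9, 10, 11, 12, 13, 14, 17, 18}
(Y ∪ X) ∩ Z = {1, 2, 3, 4, 8, 14, 17}
(X ∩ Y) ∩ ((Y ∪ X) ∩ Z) = {1}
Y ∩ Z = {1}
((X ∩ Y) ∩ ((Y ∪ X) ∩ Z)) ∪ (Y ∩ Z) = {1}
(((X ∩ Y) ∩ ((Y ∪ X) ∩ Z)) ∪ (Y ∩ Z))ᶜ = {2, 3, 4, 5, 6, 7, 8, 9, 10, 11, 12, 13, 14, 15, 16, 17, 18}
|(((X ∩ Y) ∩ ((Y ∪ X) ∩ Z)) ∪ (Y ∩ Z))ᶜ| = 17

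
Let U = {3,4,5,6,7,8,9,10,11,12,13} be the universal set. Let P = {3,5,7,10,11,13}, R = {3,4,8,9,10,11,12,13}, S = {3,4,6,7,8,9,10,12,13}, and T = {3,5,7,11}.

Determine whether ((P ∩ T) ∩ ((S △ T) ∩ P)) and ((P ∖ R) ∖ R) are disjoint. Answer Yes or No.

P ∩ T = {3,5,7,11}
S △ T = {4,5,6,8,9,10,11,12,13}
(S △ T) ∩ P = {5,10,11,13}
(P ∩ T) ∩ ((S △ T) ∩ P) = {5,11}
P ∖ R = {5,7}
(P ∖ R) ∖ R = {5,7}
5 lies in both, so they are not disjoint.

No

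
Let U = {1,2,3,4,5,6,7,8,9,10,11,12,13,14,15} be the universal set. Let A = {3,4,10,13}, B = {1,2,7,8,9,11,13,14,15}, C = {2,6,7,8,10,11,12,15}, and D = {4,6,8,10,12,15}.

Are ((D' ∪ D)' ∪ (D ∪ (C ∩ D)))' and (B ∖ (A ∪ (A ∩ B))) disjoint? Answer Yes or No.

D' = {1,2,3,5,7,9,11,13,14}
D' ∪ D = {1,2,3,4,5,6,7,8,9,10,11,12,13,14,15}
(D' ∪ D)' = {}
C ∩ D = {6,8,10,12,15}
D ∪ (C ∩ D) = {4,6,8,10,12,15}
(D' ∪ D)' ∪ (D ∪ (C ∩ D)) = {4,6,8,10,12,15}
((D' ∪ D)' ∪ (D ∪ (C ∩ D)))' = {1,2,3,5,7,9,11,13,14}
A ∩ B = {13}
A ∪ (A ∩ B) = {3,4,10,13}
B ∖ (A ∪ (A ∩ B)) = {1,2,7,8,9,11,14,15}
1 lies in both, so they are not disjoint.

No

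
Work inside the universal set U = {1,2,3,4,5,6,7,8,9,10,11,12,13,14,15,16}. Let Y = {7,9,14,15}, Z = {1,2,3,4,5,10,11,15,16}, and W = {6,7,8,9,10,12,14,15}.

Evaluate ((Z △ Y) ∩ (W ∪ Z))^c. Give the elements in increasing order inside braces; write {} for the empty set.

Z △ Y = {1,2,3,4,5,7,9,10,11,14,16}
W ∪ Z = {1,2,3,4,5,6,7,8,9,10,11,12,14,15,16}
(Z △ Y) ∩ (W ∪ Z) = {1,2,3,4,5,7,9,10,11,14,16}
((Z △ Y) ∩ (W ∪ Z))^c = {6,8,12,13,15}

{6,8,12,13,15}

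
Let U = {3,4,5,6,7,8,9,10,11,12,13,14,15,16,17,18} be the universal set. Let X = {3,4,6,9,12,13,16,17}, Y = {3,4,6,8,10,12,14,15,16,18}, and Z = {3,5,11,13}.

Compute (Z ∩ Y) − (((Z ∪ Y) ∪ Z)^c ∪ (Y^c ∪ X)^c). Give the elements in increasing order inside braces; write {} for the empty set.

Z ∩ Y = {3}
Z ∪ Y = {3,4,5,6,8,10,11,12,13,14,15,16,18}
(Z ∪ Y) ∪ Z = {3,4,5,6,8,10,11,12,13,14,15,16,18}
((Z ∪ Y) ∪ Z)^c = {7,9,17}
Y^c = {5,7,9,11,13,17}
Y^c ∪ X = {3,4,5,6,7,9,11,12,13,16,17}
(Y^c ∪ X)^c = {8,10,14,15,18}
((Z ∪ Y) ∪ Z)^c ∪ (Y^c ∪ X)^c = {7,8,9,10,14,15,17,18}
(Z ∩ Y) − (((Z ∪ Y) ∪ Z)^c ∪ (Y^c ∪ X)^c) = {3}

{3}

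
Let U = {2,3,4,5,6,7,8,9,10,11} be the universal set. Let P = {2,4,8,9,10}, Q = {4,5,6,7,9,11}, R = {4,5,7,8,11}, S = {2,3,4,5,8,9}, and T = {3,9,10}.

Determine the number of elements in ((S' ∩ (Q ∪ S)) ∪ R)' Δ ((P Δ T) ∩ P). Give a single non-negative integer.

5

S' = {6,7,10,11}
Q ∪ S = {2,3,4,5,6,7,8,9,11}
S' ∩ (Q ∪ S) = {6,7,11}
(S' ∩ (Q ∪ S)) ∪ R = {4,5,6,7,8,11}
((S' ∩ (Q ∪ S)) ∪ R)' = {2,3,9,10}
P Δ T = {2,3,4,8}
(P Δ T) ∩ P = {2,4,8}
((S' ∩ (Q ∪ S)) ∪ R)' Δ ((P Δ T) ∩ P) = {3,4,8,9,10}
|((S' ∩ (Q ∪ S)) ∪ R)' Δ ((P Δ T) ∩ P)| = 5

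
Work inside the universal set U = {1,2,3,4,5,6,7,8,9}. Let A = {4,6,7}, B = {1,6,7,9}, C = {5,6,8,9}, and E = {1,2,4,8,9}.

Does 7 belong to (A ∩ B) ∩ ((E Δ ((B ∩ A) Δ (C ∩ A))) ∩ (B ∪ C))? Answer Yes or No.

Yes

7 ∈ A and 7 ∈ B, so 7 ∈ A ∩ B
7 ∈ B and 7 ∈ A, so 7 ∈ B ∩ A
7 ∉ C and 7 ∈ A, so 7 ∉ C ∩ A
7 ∈ (B ∩ A) and 7 ∉ (C ∩ A), so 7 ∈ (B ∩ A) Δ (C ∩ A)
7 ∉ E and 7 ∈ ((B ∩ A) Δ (C ∩ A)), so 7 ∈ E Δ ((B ∩ A) Δ (C ∩ A))
7 ∈ B and 7 ∉ C, so 7 ∈ B ∪ C
7 ∈ (E Δ ((B ∩ A) Δ (C ∩ A))) and 7 ∈ (B ∪ C), so 7 ∈ (E Δ ((B ∩ A) Δ (C ∩ A))) ∩ (B ∪ C)
7 ∈ (A ∩ B) and 7 ∈ ((E Δ ((B ∩ A) Δ (C ∩ A))) ∩ (B ∪ C)), so 7 ∈ (A ∩ B) ∩ ((E Δ ((B ∩ A) Δ (C ∩ A))) ∩ (B ∪ C))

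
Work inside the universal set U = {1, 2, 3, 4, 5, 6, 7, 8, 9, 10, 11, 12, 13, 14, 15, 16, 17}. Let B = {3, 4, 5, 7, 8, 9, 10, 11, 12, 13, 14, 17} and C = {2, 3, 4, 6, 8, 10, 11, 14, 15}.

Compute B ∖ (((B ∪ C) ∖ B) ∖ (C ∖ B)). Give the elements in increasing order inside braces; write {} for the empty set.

B ∪ C = {2, 3, 4, 5, 6, 7, 8, 9, 10, 11, 12, 13, 14, 15, 17}
(B ∪ C) ∖ B = {2, 6, 15}
C ∖ B = {2, 6, 15}
((B ∪ C) ∖ B) ∖ (C ∖ B) = {}
B ∖ (((B ∪ C) ∖ B) ∖ (C ∖ B)) = {3, 4, 5, 7, 8, 9, 10, 11, 12, 13, 14, 17}

{3, 4, 5, 7, 8, 9, 10, 11, 12, 13, 14, 17}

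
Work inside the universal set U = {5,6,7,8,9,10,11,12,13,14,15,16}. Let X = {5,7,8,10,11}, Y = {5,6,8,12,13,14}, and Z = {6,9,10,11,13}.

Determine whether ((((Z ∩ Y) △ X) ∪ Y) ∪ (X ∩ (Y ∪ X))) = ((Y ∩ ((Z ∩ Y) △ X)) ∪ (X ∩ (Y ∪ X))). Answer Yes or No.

Z ∩ Y = {6,13}
(Z ∩ Y) △ X = {5,6,7,8,10,11,13}
((Z ∩ Y) △ X) ∪ Y = {5,6,7,8,10,11,12,13,14}
Y ∪ X = {5,6,7,8,10,11,12,13,14}
X ∩ (Y ∪ X) = {5,7,8,10,11}
(((Z ∩ Y) △ X) ∪ Y) ∪ (X ∩ (Y ∪ X)) = {5,6,7,8,10,11,12,13,14}
Y ∩ ((Z ∩ Y) △ X) = {5,6,8,13}
(Y ∩ ((Z ∩ Y) △ X)) ∪ (X ∩ (Y ∪ X)) = {5,6,7,8,10,11,13}
12 ∈ (((Z ∩ Y) △ X) ∪ Y) ∪ (X ∩ (Y ∪ X)) but 12 ∉ (Y ∩ ((Z ∩ Y) △ X)) ∪ (X ∩ (Y ∪ X)), so they differ.

No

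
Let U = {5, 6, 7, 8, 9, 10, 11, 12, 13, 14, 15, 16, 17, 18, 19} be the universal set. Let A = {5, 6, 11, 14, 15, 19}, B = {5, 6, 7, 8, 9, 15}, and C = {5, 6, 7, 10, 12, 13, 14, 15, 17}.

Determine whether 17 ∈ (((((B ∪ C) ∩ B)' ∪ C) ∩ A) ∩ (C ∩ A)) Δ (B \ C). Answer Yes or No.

No

17 ∉ B and 17 ∈ C, so 17 ∈ B ∪ C
17 ∈ (B ∪ C) and 17 ∉ B, so 17 ∉ (B ∪ C) ∩ B
17 ∈ ((B ∪ C) ∩ B)' since 17 ∉ ((B ∪ C) ∩ B)
17 ∈ ((B ∪ C) ∩ B)' and 17 ∈ C, so 17 ∈ ((B ∪ C) ∩ B)' ∪ C
17 ∈ (((B ∪ C) ∩ B)' ∪ C) and 17 ∉ A, so 17 ∉ (((B ∪ C) ∩ B)' ∪ C) ∩ A
17 ∈ C and 17 ∉ A, so 17 ∉ C ∩ A
17 ∉ ((((B ∪ C) ∩ B)' ∪ C) ∩ A) and 17 ∉ (C ∩ A), so 17 ∉ ((((B ∪ C) ∩ B)' ∪ C) ∩ A) ∩ (C ∩ A)
17 ∉ B and 17 ∈ C, so 17 ∉ B \ C
17 ∉ (((((B ∪ C) ∩ B)' ∪ C) ∩ A) ∩ (C ∩ A)) and 17 ∉ (B \ C), so 17 ∉ (((((B ∪ C) ∩ B)' ∪ C) ∩ A) ∩ (C ∩ A)) Δ (B \ C)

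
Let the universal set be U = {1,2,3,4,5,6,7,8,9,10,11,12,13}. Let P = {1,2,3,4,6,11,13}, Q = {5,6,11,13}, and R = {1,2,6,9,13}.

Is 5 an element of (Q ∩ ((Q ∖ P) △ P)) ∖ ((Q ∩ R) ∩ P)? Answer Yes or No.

Yes

5 ∈ Q and 5 ∉ P, so 5 ∈ Q ∖ P
5 ∈ (Q ∖ P) and 5 ∉ P, so 5 ∈ (Q ∖ P) △ P
5 ∈ Q and 5 ∈ ((Q ∖ P) △ P), so 5 ∈ Q ∩ ((Q ∖ P) △ P)
5 ∈ Q and 5 ∉ R, so 5 ∉ Q ∩ R
5 ∉ (Q ∩ R) and 5 ∉ P, so 5 ∉ (Q ∩ R) ∩ P
5 ∈ (Q ∩ ((Q ∖ P) △ P)) and 5 ∉ ((Q ∩ R) ∩ P), so 5 ∈ (Q ∩ ((Q ∖ P) △ P)) ∖ ((Q ∩ R) ∩ P)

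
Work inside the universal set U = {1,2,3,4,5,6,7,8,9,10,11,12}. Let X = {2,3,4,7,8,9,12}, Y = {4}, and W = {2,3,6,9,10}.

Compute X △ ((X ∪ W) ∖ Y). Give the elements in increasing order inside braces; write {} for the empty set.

X ∪ W = {2,3,4,6,7,8,9,10,12}
(X ∪ W) ∖ Y = {2,3,6,7,8,9,10,12}
X △ ((X ∪ W) ∖ Y) = {4,6,10}

{4,6,10}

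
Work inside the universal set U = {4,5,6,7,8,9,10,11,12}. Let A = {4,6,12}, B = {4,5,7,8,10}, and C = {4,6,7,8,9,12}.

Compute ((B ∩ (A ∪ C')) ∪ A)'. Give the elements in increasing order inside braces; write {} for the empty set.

C' = {5,10,11}
A ∪ C' = {4,5,6,10,11,12}
B ∩ (A ∪ C') = {4,5,10}
(B ∩ (A ∪ C')) ∪ A = {4,5,6,10,12}
((B ∩ (A ∪ C')) ∪ A)' = {7,8,9,11}

{7,8,9,11}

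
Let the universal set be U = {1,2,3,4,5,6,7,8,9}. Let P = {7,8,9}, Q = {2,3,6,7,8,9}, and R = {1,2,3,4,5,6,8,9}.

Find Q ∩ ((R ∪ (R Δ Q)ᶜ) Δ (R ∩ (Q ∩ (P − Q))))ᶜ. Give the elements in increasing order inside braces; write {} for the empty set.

{7}

R Δ Q = {1,4,5,7}
(R Δ Q)ᶜ = {2,3,6,8,9}
R ∪ (R Δ Q)ᶜ = {1,2,3,4,5,6,8,9}
P − Q = {}
Q ∩ (P − Q) = {}
R ∩ (Q ∩ (P − Q)) = {}
(R ∪ (R Δ Q)ᶜ) Δ (R ∩ (Q ∩ (P − Q))) = {1,2,3,4,5,6,8,9}
((R ∪ (R Δ Q)ᶜ) Δ (R ∩ (Q ∩ (P − Q))))ᶜ = {7}
Q ∩ ((R ∪ (R Δ Q)ᶜ) Δ (R ∩ (Q ∩ (P − Q))))ᶜ = {7}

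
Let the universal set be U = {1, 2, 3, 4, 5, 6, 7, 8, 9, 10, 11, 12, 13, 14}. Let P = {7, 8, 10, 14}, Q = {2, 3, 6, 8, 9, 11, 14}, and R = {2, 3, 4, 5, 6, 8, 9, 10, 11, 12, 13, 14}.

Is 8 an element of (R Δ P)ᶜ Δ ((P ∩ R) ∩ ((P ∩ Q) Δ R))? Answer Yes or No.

Yes

8 ∈ R and 8 ∈ P, so 8 ∉ R Δ P
8 ∈ (R Δ P)ᶜ since 8 ∉ (R Δ P)
8 ∈ P and 8 ∈ R, so 8 ∈ P ∩ R
8 ∈ P and 8 ∈ Q, so 8 ∈ P ∩ Q
8 ∈ (P ∩ Q) and 8 ∈ R, so 8 ∉ (P ∩ Q) Δ R
8 ∈ (P ∩ R) and 8 ∉ ((P ∩ Q) Δ R), so 8 ∉ (P ∩ R) ∩ ((P ∩ Q) Δ R)
8 ∈ (R Δ P)ᶜ and 8 ∉ ((P ∩ R) ∩ ((P ∩ Q) Δ R)), so 8 ∈ (R Δ P)ᶜ Δ ((P ∩ R) ∩ ((P ∩ Q) Δ R))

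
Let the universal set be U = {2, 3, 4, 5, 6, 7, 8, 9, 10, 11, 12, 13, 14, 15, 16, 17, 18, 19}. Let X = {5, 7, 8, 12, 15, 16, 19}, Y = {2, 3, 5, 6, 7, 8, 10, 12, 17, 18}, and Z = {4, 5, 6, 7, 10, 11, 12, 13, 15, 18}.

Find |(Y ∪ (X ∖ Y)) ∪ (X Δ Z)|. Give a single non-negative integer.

16

X ∖ Y = {15, 16, 19}
Y ∪ (X ∖ Y) = {2, 3, 5, 6, 7, 8, 10, 12, 15, 16, 17, 18, 19}
X Δ Z = {4, 6, 8, 10, 11, 13, 16, 18, 19}
(Y ∪ (X ∖ Y)) ∪ (X Δ Z) = {2, 3, 4, 5, 6, 7, 8, 10, 11, 12, 13, 15, 16, 17, 18, 19}
|(Y ∪ (X ∖ Y)) ∪ (X Δ Z)| = 16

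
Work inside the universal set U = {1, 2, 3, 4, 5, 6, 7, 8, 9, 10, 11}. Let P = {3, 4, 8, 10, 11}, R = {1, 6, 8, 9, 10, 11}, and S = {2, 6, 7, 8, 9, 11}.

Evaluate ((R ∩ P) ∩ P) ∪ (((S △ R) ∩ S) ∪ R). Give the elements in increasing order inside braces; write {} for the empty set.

R ∩ P = {8, 10, 11}
(R ∩ P) ∩ P = {8, 10, 11}
S △ R = {1, 2, 7, 10}
(S △ R) ∩ S = {2, 7}
((S △ R) ∩ S) ∪ R = {1, 2, 6, 7, 8, 9, 10, 11}
((R ∩ P) ∩ P) ∪ (((S △ R) ∩ S) ∪ R) = {1, 2, 6, 7, 8, 9, 10, 11}

{1, 2, 6, 7, 8, 9, 10, 11}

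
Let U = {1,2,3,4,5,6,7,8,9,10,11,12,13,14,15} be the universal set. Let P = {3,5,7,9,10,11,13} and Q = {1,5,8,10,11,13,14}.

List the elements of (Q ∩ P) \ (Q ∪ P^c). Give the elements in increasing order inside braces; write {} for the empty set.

Q ∩ P = {5,10,11,13}
P^c = {1,2,4,6,8,12,14,15}
Q ∪ P^c = {1,2,4,5,6,8,10,11,12,13,14,15}
(Q ∩ P) \ (Q ∪ P^c) = {}

{}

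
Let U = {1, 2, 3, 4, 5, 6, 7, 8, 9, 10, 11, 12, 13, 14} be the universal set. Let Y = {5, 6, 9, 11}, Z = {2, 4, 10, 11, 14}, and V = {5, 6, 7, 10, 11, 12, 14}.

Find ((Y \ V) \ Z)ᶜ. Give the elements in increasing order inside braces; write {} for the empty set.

Y \ V = {9}
(Y \ V) \ Z = {9}
((Y \ V) \ Z)ᶜ = {1, 2, 3, 4, 5, 6, 7, 8, 10, 11, 12, 13, 14}

{1, 2, 3, 4, 5, 6, 7, 8, 10, 11, 12, 13, 14}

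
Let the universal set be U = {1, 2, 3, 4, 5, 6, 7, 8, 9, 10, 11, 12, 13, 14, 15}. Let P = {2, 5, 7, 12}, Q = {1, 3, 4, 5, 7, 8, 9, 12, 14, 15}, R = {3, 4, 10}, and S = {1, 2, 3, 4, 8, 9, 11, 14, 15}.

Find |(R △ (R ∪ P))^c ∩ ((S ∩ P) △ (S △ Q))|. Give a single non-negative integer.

R ∪ P = {2, 3, 4, 5, 7, 10, 12}
R △ (R ∪ P) = {2, 5, 7, 12}
(R △ (R ∪ P))^c = {1, 3, 4, 6, 8, 9, 10, 11, 13, 14, 15}
S ∩ P = {2}
S △ Q = {2, 5, 7, 11, 12}
(S ∩ P) △ (S △ Q) = {5, 7, 11, 12}
(R △ (R ∪ P))^c ∩ ((S ∩ P) △ (S △ Q)) = {11}
|(R △ (R ∪ P))^c ∩ ((S ∩ P) △ (S △ Q))| = 1

1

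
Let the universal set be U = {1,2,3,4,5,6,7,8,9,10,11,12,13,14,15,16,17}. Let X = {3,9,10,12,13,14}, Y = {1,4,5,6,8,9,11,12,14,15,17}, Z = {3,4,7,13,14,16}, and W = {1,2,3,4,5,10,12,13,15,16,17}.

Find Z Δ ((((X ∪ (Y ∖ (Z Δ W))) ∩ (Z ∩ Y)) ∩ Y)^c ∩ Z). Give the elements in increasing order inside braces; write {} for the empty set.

{4,14}

Z Δ W = {1,2,5,7,10,12,14,15,17}
Y ∖ (Z Δ W) = {4,6,8,9,11}
X ∪ (Y ∖ (Z Δ W)) = {3,4,6,8,9,10,11,12,13,14}
Z ∩ Y = {4,14}
(X ∪ (Y ∖ (Z Δ W))) ∩ (Z ∩ Y) = {4,14}
((X ∪ (Y ∖ (Z Δ W))) ∩ (Z ∩ Y)) ∩ Y = {4,14}
(((X ∪ (Y ∖ (Z Δ W))) ∩ (Z ∩ Y)) ∩ Y)^c = {1,2,3,5,6,7,8,9,10,11,12,13,15,16,17}
(((X ∪ (Y ∖ (Z Δ W))) ∩ (Z ∩ Y)) ∩ Y)^c ∩ Z = {3,7,13,16}
Z Δ ((((X ∪ (Y ∖ (Z Δ W))) ∩ (Z ∩ Y)) ∩ Y)^c ∩ Z) = {4,14}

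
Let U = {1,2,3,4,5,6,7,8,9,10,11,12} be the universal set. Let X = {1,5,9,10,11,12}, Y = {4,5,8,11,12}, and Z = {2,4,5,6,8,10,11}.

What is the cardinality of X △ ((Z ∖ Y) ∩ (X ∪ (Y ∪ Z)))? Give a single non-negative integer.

Z ∖ Y = {2,6,10}
Y ∪ Z = {2,4,5,6,8,10,11,12}
X ∪ (Y ∪ Z) = {1,2,4,5,6,8,9,10,11,12}
(Z ∖ Y) ∩ (X ∪ (Y ∪ Z)) = {2,6,10}
X △ ((Z ∖ Y) ∩ (X ∪ (Y ∪ Z))) = {1,2,5,6,9,11,12}
|X △ ((Z ∖ Y) ∩ (X ∪ (Y ∪ Z)))| = 7

7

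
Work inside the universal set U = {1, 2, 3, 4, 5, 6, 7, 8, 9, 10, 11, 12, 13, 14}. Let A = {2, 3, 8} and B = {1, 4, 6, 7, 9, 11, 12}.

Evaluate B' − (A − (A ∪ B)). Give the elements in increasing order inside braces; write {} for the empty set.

B' = {2, 3, 5, 8, 10, 13, 14}
A ∪ B = {1, 2, 3, 4, 6, 7, 8, 9, 11, 12}
A − (A ∪ B) = {}
B' − (A − (A ∪ B)) = {2, 3, 5, 8, 10, 13, 14}

{2, 3, 5, 8, 10, 13, 14}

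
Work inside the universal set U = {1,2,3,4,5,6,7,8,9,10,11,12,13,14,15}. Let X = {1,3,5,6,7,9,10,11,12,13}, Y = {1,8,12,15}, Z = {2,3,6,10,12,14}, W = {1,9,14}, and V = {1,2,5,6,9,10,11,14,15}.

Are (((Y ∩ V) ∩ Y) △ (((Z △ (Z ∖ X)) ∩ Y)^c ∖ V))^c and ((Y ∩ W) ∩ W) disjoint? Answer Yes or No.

Y ∩ V = {1,15}
(Y ∩ V) ∩ Y = {1,15}
Z ∖ X = {2,14}
Z △ (Z ∖ X) = {3,6,10,12}
(Z △ (Z ∖ X)) ∩ Y = {12}
((Z △ (Z ∖ X)) ∩ Y)^c = {1,2,3,4,5,6,7,8,9,10,11,13,14,15}
((Z △ (Z ∖ X)) ∩ Y)^c ∖ V = {3,4,7,8,13}
((Y ∩ V) ∩ Y) △ (((Z △ (Z ∖ X)) ∩ Y)^c ∖ V) = {1,3,4,7,8,13,15}
(((Y ∩ V) ∩ Y) △ (((Z △ (Z ∖ X)) ∩ Y)^c ∖ V))^c = {2,5,6,9,10,11,12,14}
Y ∩ W = {1}
(Y ∩ W) ∩ W = {1}
{2,5,6,9,10,11,12,14} and {1} share no elements.

Yes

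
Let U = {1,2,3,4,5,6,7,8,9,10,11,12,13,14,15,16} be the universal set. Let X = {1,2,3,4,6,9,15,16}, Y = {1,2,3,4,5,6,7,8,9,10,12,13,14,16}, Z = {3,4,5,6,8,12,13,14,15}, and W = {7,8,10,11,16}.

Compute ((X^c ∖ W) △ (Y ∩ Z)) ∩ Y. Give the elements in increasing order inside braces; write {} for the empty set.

X^c = {5,7,8,10,11,12,13,14}
X^c ∖ W = {5,12,13,14}
Y ∩ Z = {3,4,5,6,8,12,13,14}
(X^c ∖ W) △ (Y ∩ Z) = {3,4,6,8}
((X^c ∖ W) △ (Y ∩ Z)) ∩ Y = {3,4,6,8}

{3,4,6,8}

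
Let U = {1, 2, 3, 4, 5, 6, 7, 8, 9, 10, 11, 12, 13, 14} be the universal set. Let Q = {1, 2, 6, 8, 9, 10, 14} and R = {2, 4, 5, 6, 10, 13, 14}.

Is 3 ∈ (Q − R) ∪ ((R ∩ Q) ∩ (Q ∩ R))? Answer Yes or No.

3 ∉ Q and 3 ∉ R, so 3 ∉ Q − R
3 ∉ R and 3 ∉ Q, so 3 ∉ R ∩ Q
3 ∉ Q and 3 ∉ R, so 3 ∉ Q ∩ R
3 ∉ (R ∩ Q) and 3 ∉ (Q ∩ R), so 3 ∉ (R ∩ Q) ∩ (Q ∩ R)
3 ∉ (Q − R) and 3 ∉ ((R ∩ Q) ∩ (Q ∩ R)), so 3 ∉ (Q − R) ∪ ((R ∩ Q) ∩ (Q ∩ R))

No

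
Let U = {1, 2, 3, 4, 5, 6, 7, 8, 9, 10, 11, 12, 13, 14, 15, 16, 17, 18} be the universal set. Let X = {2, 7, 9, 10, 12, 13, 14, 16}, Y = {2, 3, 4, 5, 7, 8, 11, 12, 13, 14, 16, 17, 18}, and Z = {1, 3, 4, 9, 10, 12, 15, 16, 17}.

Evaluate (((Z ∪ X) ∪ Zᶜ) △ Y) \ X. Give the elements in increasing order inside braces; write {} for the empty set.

Z ∪ X = {1, 2, 3, 4, 7, 9, 10, 12, 13, 14, 15, 16, 17}
Zᶜ = {2, 5, 6, 7, 8, 11, 13, 14, 18}
(Z ∪ X) ∪ Zᶜ = {1, 2, 3, 4, 5, 6, 7, 8, 9, 10, 11, 12, 13, 14, 15, 16, 17, 18}
((Z ∪ X) ∪ Zᶜ) △ Y = {1, 6, 9, 10, 15}
(((Z ∪ X) ∪ Zᶜ) △ Y) \ X = {1, 6, 15}

{1, 6, 15}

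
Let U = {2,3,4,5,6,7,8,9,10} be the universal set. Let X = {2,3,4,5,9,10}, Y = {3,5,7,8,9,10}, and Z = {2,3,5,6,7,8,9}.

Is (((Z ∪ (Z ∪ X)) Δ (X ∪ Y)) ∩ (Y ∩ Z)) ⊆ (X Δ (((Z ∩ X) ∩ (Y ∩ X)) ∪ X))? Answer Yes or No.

Z ∪ X = {2,3,4,5,6,7,8,9,10}
Z ∪ (Z ∪ X) = {2,3,4,5,6,7,8,9,10}
X ∪ Y = {2,3,4,5,7,8,9,10}
(Z ∪ (Z ∪ X)) Δ (X ∪ Y) = {6}
Y ∩ Z = {3,5,7,8,9}
((Z ∪ (Z ∪ X)) Δ (X ∪ Y)) ∩ (Y ∩ Z) = {}
Z ∩ X = {2,3,5,9}
Y ∩ X = {3,5,9,10}
(Z ∩ X) ∩ (Y ∩ X) = {3,5,9}
((Z ∩ X) ∩ (Y ∩ X)) ∪ X = {2,3,4,5,9,10}
X Δ (((Z ∩ X) ∩ (Y ∩ X)) ∪ X) = {}
Every element of {} is in {}, so ((Z ∪ (Z ∪ X)) Δ (X ∪ Y)) ∩ (Y ∩ Z) ⊆ X Δ (((Z ∩ X) ∩ (Y ∩ X)) ∪ X).

Yes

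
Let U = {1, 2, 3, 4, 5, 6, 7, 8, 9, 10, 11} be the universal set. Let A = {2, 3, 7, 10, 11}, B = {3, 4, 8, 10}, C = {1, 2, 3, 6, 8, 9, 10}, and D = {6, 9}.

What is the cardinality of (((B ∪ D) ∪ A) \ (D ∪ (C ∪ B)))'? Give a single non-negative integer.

9

B ∪ D = {3, 4, 6, 8, 9, 10}
(B ∪ D) ∪ A = {2, 3, 4, 6, 7, 8, 9, 10, 11}
C ∪ B = {1, 2, 3, 4, 6, 8, 9, 10}
D ∪ (C ∪ B) = {1, 2, 3, 4, 6, 8, 9, 10}
((B ∪ D) ∪ A) \ (D ∪ (C ∪ B)) = {7, 11}
(((B ∪ D) ∪ A) \ (D ∪ (C ∪ B)))' = {1, 2, 3, 4, 5, 6, 8, 9, 10}
|(((B ∪ D) ∪ A) \ (D ∪ (C ∪ B)))'| = 9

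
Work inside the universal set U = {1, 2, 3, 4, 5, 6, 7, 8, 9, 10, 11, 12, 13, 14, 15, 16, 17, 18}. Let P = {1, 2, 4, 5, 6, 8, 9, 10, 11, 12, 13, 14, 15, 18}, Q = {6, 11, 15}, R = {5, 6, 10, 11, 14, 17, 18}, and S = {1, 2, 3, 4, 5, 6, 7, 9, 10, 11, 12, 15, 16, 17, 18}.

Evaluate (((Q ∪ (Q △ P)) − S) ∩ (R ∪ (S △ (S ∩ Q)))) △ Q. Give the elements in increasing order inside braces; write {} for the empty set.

Q △ P = {1, 2, 4, 5, 8, 9, 10, 12, 13, 14, 18}
Q ∪ (Q △ P) = {1, 2, 4, 5, 6, 8, 9, 10, 11, 12, 13, 14, 15, 18}
(Q ∪ (Q △ P)) − S = {8, 13, 14}
S ∩ Q = {6, 11, 15}
S △ (S ∩ Q) = {1, 2, 3, 4, 5, 7, 9, 10, 12, 16, 17, 18}
R ∪ (S △ (S ∩ Q)) = {1, 2, 3, 4, 5, 6, 7, 9, 10, 11, 12, 14, 16, 17, 18}
((Q ∪ (Q △ P)) − S) ∩ (R ∪ (S △ (S ∩ Q))) = {14}
(((Q ∪ (Q △ P)) − S) ∩ (R ∪ (S △ (S ∩ Q)))) △ Q = {6, 11, 14, 15}

{6, 11, 14, 15}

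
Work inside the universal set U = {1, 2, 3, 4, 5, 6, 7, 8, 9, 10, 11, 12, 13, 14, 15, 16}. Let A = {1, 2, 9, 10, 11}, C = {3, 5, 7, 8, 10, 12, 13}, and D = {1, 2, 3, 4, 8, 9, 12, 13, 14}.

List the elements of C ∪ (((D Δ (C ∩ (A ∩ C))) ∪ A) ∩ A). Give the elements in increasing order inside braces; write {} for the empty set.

A ∩ C = {10}
C ∩ (A ∩ C) = {10}
D Δ (C ∩ (A ∩ C)) = {1, 2, 3, 4, 8, 9, 10, 12, 13, 14}
(D Δ (C ∩ (A ∩ C))) ∪ A = {1, 2, 3, 4, 8, 9, 10, 11, 12, 13, 14}
((D Δ (C ∩ (A ∩ C))) ∪ A) ∩ A = {1, 2, 9, 10, 11}
C ∪ (((D Δ (C ∩ (A ∩ C))) ∪ A) ∩ A) = {1, 2, 3, 5, 7, 8, 9, 10, 11, 12, 13}

{1, 2, 3, 5, 7, 8, 9, 10, 11, 12, 13}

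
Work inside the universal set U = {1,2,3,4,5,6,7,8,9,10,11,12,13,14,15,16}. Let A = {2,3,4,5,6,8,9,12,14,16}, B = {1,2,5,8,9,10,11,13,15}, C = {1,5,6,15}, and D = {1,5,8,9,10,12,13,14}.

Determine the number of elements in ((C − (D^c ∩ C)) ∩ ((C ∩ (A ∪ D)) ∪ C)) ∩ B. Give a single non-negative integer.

D^c = {2,3,4,6,7,11,15,16}
D^c ∩ C = {6,15}
C − (D^c ∩ C) = {1,5}
A ∪ D = {1,2,3,4,5,6,8,9,10,12,13,14,16}
C ∩ (A ∪ D) = {1,5,6}
(C ∩ (A ∪ D)) ∪ C = {1,5,6,15}
(C − (D^c ∩ C)) ∩ ((C ∩ (A ∪ D)) ∪ C) = {1,5}
((C − (D^c ∩ C)) ∩ ((C ∩ (A ∪ D)) ∪ C)) ∩ B = {1,5}
|((C − (D^c ∩ C)) ∩ ((C ∩ (A ∪ D)) ∪ C)) ∩ B| = 2

2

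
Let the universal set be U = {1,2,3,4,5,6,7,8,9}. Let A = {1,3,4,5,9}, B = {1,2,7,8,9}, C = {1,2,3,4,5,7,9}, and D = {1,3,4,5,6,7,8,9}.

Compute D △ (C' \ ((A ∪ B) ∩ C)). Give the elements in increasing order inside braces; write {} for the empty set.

{1,3,4,5,7,9}

C' = {6,8}
A ∪ B = {1,2,3,4,5,7,8,9}
(A ∪ B) ∩ C = {1,2,3,4,5,7,9}
C' \ ((A ∪ B) ∩ C) = {6,8}
D △ (C' \ ((A ∪ B) ∩ C)) = {1,3,4,5,7,9}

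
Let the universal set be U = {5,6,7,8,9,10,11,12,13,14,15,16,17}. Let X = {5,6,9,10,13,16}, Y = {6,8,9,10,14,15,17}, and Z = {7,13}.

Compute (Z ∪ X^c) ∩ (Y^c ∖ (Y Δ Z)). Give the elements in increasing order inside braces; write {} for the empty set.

{11,12}

X^c = {7,8,11,12,14,15,17}
Z ∪ X^c = {7,8,11,12,13,14,15,17}
Y^c = {5,7,11,12,13,16}
Y Δ Z = {6,7,8,9,10,13,14,15,17}
Y^c ∖ (Y Δ Z) = {5,11,12,16}
(Z ∪ X^c) ∩ (Y^c ∖ (Y Δ Z)) = {11,12}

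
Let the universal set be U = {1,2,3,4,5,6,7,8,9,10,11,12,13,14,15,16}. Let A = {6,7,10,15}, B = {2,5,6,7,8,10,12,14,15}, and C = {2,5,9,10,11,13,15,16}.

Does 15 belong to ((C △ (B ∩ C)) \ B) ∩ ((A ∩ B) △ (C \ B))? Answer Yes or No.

No

15 ∈ B and 15 ∈ C, so 15 ∈ B ∩ C
15 ∈ C and 15 ∈ (B ∩ C), so 15 ∉ C △ (B ∩ C)
15 ∉ (C △ (B ∩ C)) and 15 ∈ B, so 15 ∉ (C △ (B ∩ C)) \ B
15 ∈ A and 15 ∈ B, so 15 ∈ A ∩ B
15 ∈ C and 15 ∈ B, so 15 ∉ C \ B
15 ∈ (A ∩ B) and 15 ∉ (C \ B), so 15 ∈ (A ∩ B) △ (C \ B)
15 ∉ ((C △ (B ∩ C)) \ B) and 15 ∈ ((A ∩ B) △ (C \ B)), so 15 ∉ ((C △ (B ∩ C)) \ B) ∩ ((A ∩ B) △ (C \ B))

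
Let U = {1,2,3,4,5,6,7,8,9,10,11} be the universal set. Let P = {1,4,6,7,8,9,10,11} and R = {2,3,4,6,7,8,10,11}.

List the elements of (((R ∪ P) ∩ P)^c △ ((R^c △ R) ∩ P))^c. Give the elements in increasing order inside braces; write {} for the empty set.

{}

R ∪ P = {1,2,3,4,6,7,8,9,10,11}
(R ∪ P) ∩ P = {1,4,6,7,8,9,10,11}
((R ∪ P) ∩ P)^c = {2,3,5}
R^c = {1,5,9}
R^c △ R = {1,2,3,4,5,6,7,8,9,10,11}
(R^c △ R) ∩ P = {1,4,6,7,8,9,10,11}
((R ∪ P) ∩ P)^c △ ((R^c △ R) ∩ P) = {1,2,3,4,5,6,7,8,9,10,11}
(((R ∪ P) ∩ P)^c △ ((R^c △ R) ∩ P))^c = {}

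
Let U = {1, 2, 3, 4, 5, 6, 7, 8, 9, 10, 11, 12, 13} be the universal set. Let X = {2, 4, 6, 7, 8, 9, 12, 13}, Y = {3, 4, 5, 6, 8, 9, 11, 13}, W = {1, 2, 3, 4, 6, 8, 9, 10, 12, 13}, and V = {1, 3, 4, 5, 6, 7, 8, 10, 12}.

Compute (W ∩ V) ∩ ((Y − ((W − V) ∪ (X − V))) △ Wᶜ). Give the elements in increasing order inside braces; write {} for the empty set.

W ∩ V = {1, 3, 4, 6, 8, 10, 12}
W − V = {2, 9, 13}
X − V = {2, 9, 13}
(W − V) ∪ (X − V) = {2, 9, 13}
Y − ((W − V) ∪ (X − V)) = {3, 4, 5, 6, 8, 11}
Wᶜ = {5, 7, 11}
(Y − ((W − V) ∪ (X − V))) △ Wᶜ = {3, 4, 6, 7, 8}
(W ∩ V) ∩ ((Y − ((W − V) ∪ (X − V))) △ Wᶜ) = {3, 4, 6, 8}

{3, 4, 6, 8}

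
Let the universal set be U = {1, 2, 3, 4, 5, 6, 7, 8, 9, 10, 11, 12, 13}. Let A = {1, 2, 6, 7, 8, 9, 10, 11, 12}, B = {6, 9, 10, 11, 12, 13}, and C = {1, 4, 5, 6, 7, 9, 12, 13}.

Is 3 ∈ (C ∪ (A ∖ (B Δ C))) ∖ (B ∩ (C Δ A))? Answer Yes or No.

No

3 ∉ B and 3 ∉ C, so 3 ∉ B Δ C
3 ∉ A and 3 ∉ (B Δ C), so 3 ∉ A ∖ (B Δ C)
3 ∉ C and 3 ∉ (A ∖ (B Δ C)), so 3 ∉ C ∪ (A ∖ (B Δ C))
3 ∉ C and 3 ∉ A, so 3 ∉ C Δ A
3 ∉ B and 3 ∉ (C Δ A), so 3 ∉ B ∩ (C Δ A)
3 ∉ (C ∪ (A ∖ (B Δ C))) and 3 ∉ (B ∩ (C Δ A)), so 3 ∉ (C ∪ (A ∖ (B Δ C))) ∖ (B ∩ (C Δ A))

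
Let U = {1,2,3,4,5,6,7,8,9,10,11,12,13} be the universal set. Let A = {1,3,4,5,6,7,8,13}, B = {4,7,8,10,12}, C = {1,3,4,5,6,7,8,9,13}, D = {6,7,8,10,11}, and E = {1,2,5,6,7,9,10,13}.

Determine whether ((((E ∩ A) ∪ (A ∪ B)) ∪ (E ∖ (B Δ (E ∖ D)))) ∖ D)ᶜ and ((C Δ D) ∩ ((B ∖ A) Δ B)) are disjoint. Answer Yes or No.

Yes

E ∩ A = {1,5,6,7,13}
A ∪ B = {1,3,4,5,6,7,8,10,12,13}
(E ∩ A) ∪ (A ∪ B) = {1,3,4,5,6,7,8,10,12,13}
E ∖ D = {1,2,5,9,13}
B Δ (E ∖ D) = {1,2,4,5,7,8,9,10,12,13}
E ∖ (B Δ (E ∖ D)) = {6}
((E ∩ A) ∪ (A ∪ B)) ∪ (E ∖ (B Δ (E ∖ D))) = {1,3,4,5,6,7,8,10,12,13}
(((E ∩ A) ∪ (A ∪ B)) ∪ (E ∖ (B Δ (E ∖ D)))) ∖ D = {1,3,4,5,12,13}
((((E ∩ A) ∪ (A ∪ B)) ∪ (E ∖ (B Δ (E ∖ D)))) ∖ D)ᶜ = {2,6,7,8,9,10,11}
C Δ D = {1,3,4,5,9,10,11,13}
B ∖ A = {10,12}
(B ∖ A) Δ B = {4,7,8}
(C Δ D) ∩ ((B ∖ A) Δ B) = {4}
{2,6,7,8,9,10,11} and {4} share no elements.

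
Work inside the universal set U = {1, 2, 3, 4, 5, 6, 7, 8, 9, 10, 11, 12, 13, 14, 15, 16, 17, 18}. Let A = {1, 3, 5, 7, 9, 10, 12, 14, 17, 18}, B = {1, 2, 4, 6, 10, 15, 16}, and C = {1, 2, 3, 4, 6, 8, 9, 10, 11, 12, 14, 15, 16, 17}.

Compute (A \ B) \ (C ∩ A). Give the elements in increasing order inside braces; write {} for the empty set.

{5, 7, 18}

A \ B = {3, 5, 7, 9, 12, 14, 17, 18}
C ∩ A = {1, 3, 9, 10, 12, 14, 17}
(A \ B) \ (C ∩ A) = {5, 7, 18}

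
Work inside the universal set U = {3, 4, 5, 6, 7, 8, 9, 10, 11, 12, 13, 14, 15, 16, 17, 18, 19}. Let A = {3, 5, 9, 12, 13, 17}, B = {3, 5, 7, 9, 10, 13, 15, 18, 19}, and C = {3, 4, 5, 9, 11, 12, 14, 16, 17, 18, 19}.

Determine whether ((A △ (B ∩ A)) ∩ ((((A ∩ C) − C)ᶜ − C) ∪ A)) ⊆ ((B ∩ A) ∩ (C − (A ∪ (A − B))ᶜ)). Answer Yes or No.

No

B ∩ A = {3, 5, 9, 13}
A △ (B ∩ A) = {12, 17}
A ∩ C = {3, 5, 9, 12, 17}
(A ∩ C) − C = {}
((A ∩ C) − C)ᶜ = {3, 4, 5, 6, 7, 8, 9, 10, 11, 12, 13, 14, 15, 16, 17, 18, 19}
((A ∩ C) − C)ᶜ − C = {6, 7, 8, 10, 13, 15}
(((A ∩ C) − C)ᶜ − C) ∪ A = {3, 5, 6, 7, 8, 9, 10, 12, 13, 15, 17}
(A △ (B ∩ A)) ∩ ((((A ∩ C) − C)ᶜ − C) ∪ A) = {12, 17}
A − B = {12, 17}
A ∪ (A − B) = {3, 5, 9, 12, 13, 17}
(A ∪ (A − B))ᶜ = {4, 6, 7, 8, 10, 11, 14, 15, 16, 18, 19}
C − (A ∪ (A − B))ᶜ = {3, 5, 9, 12, 17}
(B ∩ A) ∩ (C − (A ∪ (A − B))ᶜ) = {3, 5, 9}
12 ∈ (A △ (B ∩ A)) ∩ ((((A ∩ C) − C)ᶜ − C) ∪ A) but 12 ∉ (B ∩ A) ∩ (C − (A ∪ (A − B))ᶜ), so the inclusion fails.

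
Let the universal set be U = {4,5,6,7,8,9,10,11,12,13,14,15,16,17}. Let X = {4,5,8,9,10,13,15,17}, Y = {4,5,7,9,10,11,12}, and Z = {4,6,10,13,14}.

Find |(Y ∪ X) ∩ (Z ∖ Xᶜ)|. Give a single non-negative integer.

3

Y ∪ X = {4,5,7,8,9,10,11,12,13,15,17}
Xᶜ = {6,7,11,12,14,16}
Z ∖ Xᶜ = {4,10,13}
(Y ∪ X) ∩ (Z ∖ Xᶜ) = {4,10,13}
|(Y ∪ X) ∩ (Z ∖ Xᶜ)| = 3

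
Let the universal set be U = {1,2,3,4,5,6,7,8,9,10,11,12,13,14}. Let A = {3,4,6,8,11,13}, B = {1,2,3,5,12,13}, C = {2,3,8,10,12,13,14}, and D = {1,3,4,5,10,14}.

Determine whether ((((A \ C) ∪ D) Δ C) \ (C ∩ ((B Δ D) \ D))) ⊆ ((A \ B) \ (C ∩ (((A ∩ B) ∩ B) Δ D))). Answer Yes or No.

No

A \ C = {4,6,11}
(A \ C) ∪ D = {1,3,4,5,6,10,11,14}
((A \ C) ∪ D) Δ C = {1,2,4,5,6,8,11,12,13}
B Δ D = {2,4,10,12,13,14}
(B Δ D) \ D = {2,12,13}
C ∩ ((B Δ D) \ D) = {2,12,13}
(((A \ C) ∪ D) Δ C) \ (C ∩ ((B Δ D) \ D)) = {1,4,5,6,8,11}
A \ B = {4,6,8,11}
A ∩ B = {3,13}
(A ∩ B) ∩ B = {3,13}
((A ∩ B) ∩ B) Δ D = {1,4,5,10,13,14}
C ∩ (((A ∩ B) ∩ B) Δ D) = {10,13,14}
(A \ B) \ (C ∩ (((A ∩ B) ∩ B) Δ D)) = {4,6,8,11}
1 ∈ (((A \ C) ∪ D) Δ C) \ (C ∩ ((B Δ D) \ D)) but 1 ∉ (A \ B) \ (C ∩ (((A ∩ B) ∩ B) Δ D)), so the inclusion fails.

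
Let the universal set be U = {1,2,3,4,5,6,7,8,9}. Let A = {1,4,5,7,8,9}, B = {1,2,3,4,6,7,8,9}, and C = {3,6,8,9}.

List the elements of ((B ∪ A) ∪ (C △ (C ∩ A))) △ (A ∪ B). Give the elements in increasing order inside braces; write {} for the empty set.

{}

B ∪ A = {1,2,3,4,5,6,7,8,9}
C ∩ A = {8,9}
C △ (C ∩ A) = {3,6}
(B ∪ A) ∪ (C △ (C ∩ A)) = {1,2,3,4,5,6,7,8,9}
A ∪ B = {1,2,3,4,5,6,7,8,9}
((B ∪ A) ∪ (C △ (C ∩ A))) △ (A ∪ B) = {}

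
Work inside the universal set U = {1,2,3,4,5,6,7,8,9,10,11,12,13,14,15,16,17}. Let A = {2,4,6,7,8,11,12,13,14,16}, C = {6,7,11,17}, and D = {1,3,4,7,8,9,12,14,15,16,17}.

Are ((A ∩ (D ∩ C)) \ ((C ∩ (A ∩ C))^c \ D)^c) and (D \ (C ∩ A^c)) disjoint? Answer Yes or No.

Yes

D ∩ C = {7,17}
A ∩ (D ∩ C) = {7}
A ∩ C = {6,7,11}
C ∩ (A ∩ C) = {6,7,11}
(C ∩ (A ∩ C))^c = {1,2,3,4,5,8,9,10,12,13,14,15,16,17}
(C ∩ (A ∩ C))^c \ D = {2,5,10,13}
((C ∩ (A ∩ C))^c \ D)^c = {1,3,4,6,7,8,9,11,12,14,15,16,17}
(A ∩ (D ∩ C)) \ ((C ∩ (A ∩ C))^c \ D)^c = {}
A^c = {1,3,5,9,10,15,17}
C ∩ A^c = {17}
D \ (C ∩ A^c) = {1,3,4,7,8,9,12,14,15,16}
{} and {1,3,4,7,8,9,12,14,15,16} share no elements.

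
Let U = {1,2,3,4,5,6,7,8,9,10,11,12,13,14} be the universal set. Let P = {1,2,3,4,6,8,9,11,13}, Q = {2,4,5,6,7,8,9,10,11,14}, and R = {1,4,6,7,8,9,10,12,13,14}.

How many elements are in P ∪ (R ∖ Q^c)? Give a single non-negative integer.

12

Q^c = {1,3,12,13}
R ∖ Q^c = {4,6,7,8,9,10,14}
P ∪ (R ∖ Q^c) = {1,2,3,4,6,7,8,9,10,11,13,14}
|P ∪ (R ∖ Q^c)| = 12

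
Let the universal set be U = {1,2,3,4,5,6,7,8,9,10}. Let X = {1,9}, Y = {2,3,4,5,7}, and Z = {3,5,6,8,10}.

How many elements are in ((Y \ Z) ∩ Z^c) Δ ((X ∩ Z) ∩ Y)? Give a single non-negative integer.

Y \ Z = {2,4,7}
Z^c = {1,2,4,7,9}
(Y \ Z) ∩ Z^c = {2,4,7}
X ∩ Z = {}
(X ∩ Z) ∩ Y = {}
((Y \ Z) ∩ Z^c) Δ ((X ∩ Z) ∩ Y) = {2,4,7}
|((Y \ Z) ∩ Z^c) Δ ((X ∩ Z) ∩ Y)| = 3

3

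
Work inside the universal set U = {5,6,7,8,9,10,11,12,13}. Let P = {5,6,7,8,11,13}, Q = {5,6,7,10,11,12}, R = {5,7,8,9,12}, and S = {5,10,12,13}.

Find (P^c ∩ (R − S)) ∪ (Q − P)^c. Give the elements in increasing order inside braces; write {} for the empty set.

P^c = {9,10,12}
R − S = {7,8,9}
P^c ∩ (R − S) = {9}
Q − P = {10,12}
(Q − P)^c = {5,6,7,8,9,11,13}
(P^c ∩ (R − S)) ∪ (Q − P)^c = {5,6,7,8,9,11,13}

{5,6,7,8,9,11,13}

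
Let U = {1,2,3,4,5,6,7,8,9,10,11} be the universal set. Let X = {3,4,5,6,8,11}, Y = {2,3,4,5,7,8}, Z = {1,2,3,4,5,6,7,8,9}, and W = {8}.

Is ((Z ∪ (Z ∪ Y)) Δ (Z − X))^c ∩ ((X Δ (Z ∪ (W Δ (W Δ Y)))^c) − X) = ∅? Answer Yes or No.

No

Z ∪ Y = {1,2,3,4,5,6,7,8,9}
Z ∪ (Z ∪ Y) = {1,2,3,4,5,6,7,8,9}
Z − X = {1,2,7,9}
(Z ∪ (Z ∪ Y)) Δ (Z − X) = {3,4,5,6,8}
((Z ∪ (Z ∪ Y)) Δ (Z − X))^c = {1,2,7,9,10,11}
W Δ Y = {2,3,4,5,7}
W Δ (W Δ Y) = {2,3,4,5,7,8}
Z ∪ (W Δ (W Δ Y)) = {1,2,3,4,5,6,7,8,9}
(Z ∪ (W Δ (W Δ Y)))^c = {10,11}
X Δ (Z ∪ (W Δ (W Δ Y)))^c = {3,4,5,6,8,10}
(X Δ (Z ∪ (W Δ (W Δ Y)))^c) − X = {10}
10 lies in both, so they are not disjoint.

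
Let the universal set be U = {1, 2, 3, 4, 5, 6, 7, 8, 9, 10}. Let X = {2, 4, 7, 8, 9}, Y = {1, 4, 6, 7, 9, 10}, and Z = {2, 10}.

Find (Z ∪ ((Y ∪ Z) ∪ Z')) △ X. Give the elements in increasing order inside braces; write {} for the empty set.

Y ∪ Z = {1, 2, 4, 6, 7, 9, 10}
Z' = {1, 3, 4, 5, 6, 7, 8, 9}
(Y ∪ Z) ∪ Z' = {1, 2, 3, 4, 5, 6, 7, 8, 9, 10}
Z ∪ ((Y ∪ Z) ∪ Z') = {1, 2, 3, 4, 5, 6, 7, 8, 9, 10}
(Z ∪ ((Y ∪ Z) ∪ Z')) △ X = {1, 3, 5, 6, 10}

{1, 3, 5, 6, 10}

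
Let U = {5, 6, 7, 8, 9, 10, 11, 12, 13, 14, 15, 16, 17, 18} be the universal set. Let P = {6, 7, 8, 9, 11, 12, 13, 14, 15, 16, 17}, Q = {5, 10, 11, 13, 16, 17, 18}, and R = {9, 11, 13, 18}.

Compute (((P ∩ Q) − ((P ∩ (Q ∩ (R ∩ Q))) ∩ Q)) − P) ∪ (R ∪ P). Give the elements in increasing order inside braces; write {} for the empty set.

P ∩ Q = {11, 13, 16, 17}
R ∩ Q = {11, 13, 18}
Q ∩ (R ∩ Q) = {11, 13, 18}
P ∩ (Q ∩ (R ∩ Q)) = {11, 13}
(P ∩ (Q ∩ (R ∩ Q))) ∩ Q = {11, 13}
(P ∩ Q) − ((P ∩ (Q ∩ (R ∩ Q))) ∩ Q) = {16, 17}
((P ∩ Q) − ((P ∩ (Q ∩ (R ∩ Q))) ∩ Q)) − P = {}
R ∪ P = {6, 7, 8, 9, 11, 12, 13, 14, 15, 16, 17, 18}
(((P ∩ Q) − ((P ∩ (Q ∩ (R ∩ Q))) ∩ Q)) − P) ∪ (R ∪ P) = {6, 7, 8, 9, 11, 12, 13, 14, 15, 16, 17, 18}

{6, 7, 8, 9, 11, 12, 13, 14, 15, 16, 17, 18}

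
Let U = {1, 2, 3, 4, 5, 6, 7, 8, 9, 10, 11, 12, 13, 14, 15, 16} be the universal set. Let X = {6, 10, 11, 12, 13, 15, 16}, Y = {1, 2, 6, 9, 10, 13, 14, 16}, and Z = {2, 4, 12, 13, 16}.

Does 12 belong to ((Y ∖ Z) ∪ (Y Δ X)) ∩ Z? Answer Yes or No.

Yes

12 ∉ Y and 12 ∈ Z, so 12 ∉ Y ∖ Z
12 ∉ Y and 12 ∈ X, so 12 ∈ Y Δ X
12 ∉ (Y ∖ Z) and 12 ∈ (Y Δ X), so 12 ∈ (Y ∖ Z) ∪ (Y Δ X)
12 ∈ ((Y ∖ Z) ∪ (Y Δ X)) and 12 ∈ Z, so 12 ∈ ((Y ∖ Z) ∪ (Y Δ X)) ∩ Z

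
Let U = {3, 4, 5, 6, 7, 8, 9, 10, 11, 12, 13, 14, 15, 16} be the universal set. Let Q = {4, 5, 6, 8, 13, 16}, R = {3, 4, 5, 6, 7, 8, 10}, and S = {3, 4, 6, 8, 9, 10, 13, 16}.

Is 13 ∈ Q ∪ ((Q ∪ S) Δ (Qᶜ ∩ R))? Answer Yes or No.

13 ∈ Q and 13 ∈ S, so 13 ∈ Q ∪ S
13 ∈ Q, so 13 ∉ Qᶜ
13 ∉ Qᶜ and 13 ∉ R, so 13 ∉ Qᶜ ∩ R
13 ∈ (Q ∪ S) and 13 ∉ (Qᶜ ∩ R), so 13 ∈ (Q ∪ S) Δ (Qᶜ ∩ R)
13 ∈ Q and 13 ∈ ((Q ∪ S) Δ (Qᶜ ∩ R)), so 13 ∈ Q ∪ ((Q ∪ S) Δ (Qᶜ ∩ R))

Yes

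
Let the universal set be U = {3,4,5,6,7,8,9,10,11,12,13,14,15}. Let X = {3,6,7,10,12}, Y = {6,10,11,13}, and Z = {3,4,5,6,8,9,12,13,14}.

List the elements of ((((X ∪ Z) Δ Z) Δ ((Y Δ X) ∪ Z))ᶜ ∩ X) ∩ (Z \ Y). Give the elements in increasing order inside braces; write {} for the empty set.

X ∪ Z = {3,4,5,6,7,8,9,10,12,13,14}
(X ∪ Z) Δ Z = {7,10}
Y Δ X = {3,7,11,12,13}
(Y Δ X) ∪ Z = {3,4,5,6,7,8,9,11,12,13,14}
((X ∪ Z) Δ Z) Δ ((Y Δ X) ∪ Z) = {3,4,5,6,8,9,10,11,12,13,14}
(((X ∪ Z) Δ Z) Δ ((Y Δ X) ∪ Z))ᶜ = {7,15}
(((X ∪ Z) Δ Z) Δ ((Y Δ X) ∪ Z))ᶜ ∩ X = {7}
Z \ Y = {3,4,5,8,9,12,14}
((((X ∪ Z) Δ Z) Δ ((Y Δ X) ∪ Z))ᶜ ∩ X) ∩ (Z \ Y) = {}

{}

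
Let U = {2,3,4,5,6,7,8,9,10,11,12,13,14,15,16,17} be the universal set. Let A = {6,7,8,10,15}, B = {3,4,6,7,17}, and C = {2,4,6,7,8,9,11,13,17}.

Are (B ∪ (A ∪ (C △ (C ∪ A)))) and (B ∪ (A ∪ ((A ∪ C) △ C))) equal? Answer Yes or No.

Yes

C ∪ A = {2,4,6,7,8,9,10,11,13,15,17}
C △ (C ∪ A) = {10,15}
A ∪ (C △ (C ∪ A)) = {6,7,8,10,15}
B ∪ (A ∪ (C △ (C ∪ A))) = {3,4,6,7,8,10,15,17}
A ∪ C = {2,4,6,7,8,9,10,11,13,15,17}
(A ∪ C) △ C = {10,15}
A ∪ ((A ∪ C) △ C) = {6,7,8,10,15}
B ∪ (A ∪ ((A ∪ C) △ C)) = {3,4,6,7,8,10,15,17}
Both equal {3,4,6,7,8,10,15,17}, so B ∪ (A ∪ (C △ (C ∪ A))) = B ∪ (A ∪ ((A ∪ C) △ C)).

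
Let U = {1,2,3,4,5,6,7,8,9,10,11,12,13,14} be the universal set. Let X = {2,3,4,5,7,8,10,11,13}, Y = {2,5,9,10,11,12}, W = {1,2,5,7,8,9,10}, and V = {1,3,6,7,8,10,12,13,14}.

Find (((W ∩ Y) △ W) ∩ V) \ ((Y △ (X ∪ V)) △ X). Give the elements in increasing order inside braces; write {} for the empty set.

{7,8}

W ∩ Y = {2,5,9,10}
(W ∩ Y) △ W = {1,7,8}
((W ∩ Y) △ W) ∩ V = {1,7,8}
X ∪ V = {1,2,3,4,5,6,7,8,10,11,12,13,14}
Y △ (X ∪ V) = {1,3,4,6,7,8,9,13,14}
(Y △ (X ∪ V)) △ X = {1,2,5,6,9,10,11,14}
(((W ∩ Y) △ W) ∩ V) \ ((Y △ (X ∪ V)) △ X) = {7,8}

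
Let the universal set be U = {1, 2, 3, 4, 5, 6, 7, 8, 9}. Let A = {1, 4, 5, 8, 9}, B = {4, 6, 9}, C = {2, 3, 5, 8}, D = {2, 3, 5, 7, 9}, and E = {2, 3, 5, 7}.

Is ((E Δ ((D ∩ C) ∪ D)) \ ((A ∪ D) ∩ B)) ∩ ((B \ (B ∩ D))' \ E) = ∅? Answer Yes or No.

Yes

D ∩ C = {2, 3, 5}
(D ∩ C) ∪ D = {2, 3, 5, 7, 9}
E Δ ((D ∩ C) ∪ D) = {9}
A ∪ D = {1, 2, 3, 4, 5, 7, 8, 9}
(A ∪ D) ∩ B = {4, 9}
(E Δ ((D ∩ C) ∪ D)) \ ((A ∪ D) ∩ B) = {}
B ∩ D = {9}
B \ (B ∩ D) = {4, 6}
(B \ (B ∩ D))' = {1, 2, 3, 5, 7, 8, 9}
(B \ (B ∩ D))' \ E = {1, 8, 9}
{} and {1, 8, 9} share no elements.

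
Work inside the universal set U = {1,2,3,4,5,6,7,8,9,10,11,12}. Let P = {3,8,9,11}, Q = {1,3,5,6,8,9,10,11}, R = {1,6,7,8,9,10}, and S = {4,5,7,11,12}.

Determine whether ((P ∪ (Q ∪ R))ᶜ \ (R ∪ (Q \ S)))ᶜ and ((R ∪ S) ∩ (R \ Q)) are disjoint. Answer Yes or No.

Q ∪ R = {1,3,5,6,7,8,9,10,11}
P ∪ (Q ∪ R) = {1,3,5,6,7,8,9,10,11}
(P ∪ (Q ∪ R))ᶜ = {2,4,12}
Q \ S = {1,3,6,8,9,10}
R ∪ (Q \ S) = {1,3,6,7,8,9,10}
(P ∪ (Q ∪ R))ᶜ \ (R ∪ (Q \ S)) = {2,4,12}
((P ∪ (Q ∪ R))ᶜ \ (R ∪ (Q \ S)))ᶜ = {1,3,5,6,7,8,9,10,11}
R ∪ S = {1,4,5,6,7,8,9,10,11,12}
R \ Q = {7}
(R ∪ S) ∩ (R \ Q) = {7}
7 lies in both, so they are not disjoint.

No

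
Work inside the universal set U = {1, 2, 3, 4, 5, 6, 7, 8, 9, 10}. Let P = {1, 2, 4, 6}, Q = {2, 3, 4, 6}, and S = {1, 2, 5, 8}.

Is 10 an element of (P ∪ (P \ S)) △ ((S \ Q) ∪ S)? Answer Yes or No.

No

10 ∉ P and 10 ∉ S, so 10 ∉ P \ S
10 ∉ P and 10 ∉ (P \ S), so 10 ∉ P ∪ (P \ S)
10 ∉ S and 10 ∉ Q, so 10 ∉ S \ Q
10 ∉ (S \ Q) and 10 ∉ S, so 10 ∉ (S \ Q) ∪ S
10 ∉ (P ∪ (P \ S)) and 10 ∉ ((S \ Q) ∪ S), so 10 ∉ (P ∪ (P \ S)) △ ((S \ Q) ∪ S)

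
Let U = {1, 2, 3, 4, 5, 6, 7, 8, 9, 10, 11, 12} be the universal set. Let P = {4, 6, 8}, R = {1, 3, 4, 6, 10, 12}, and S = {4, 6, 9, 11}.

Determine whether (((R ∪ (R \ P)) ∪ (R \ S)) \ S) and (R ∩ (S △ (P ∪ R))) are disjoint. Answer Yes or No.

No

R \ P = {1, 3, 10, 12}
R ∪ (R \ P) = {1, 3, 4, 6, 10, 12}
R \ S = {1, 3, 10, 12}
(R ∪ (R \ P)) ∪ (R \ S) = {1, 3, 4, 6, 10, 12}
((R ∪ (R \ P)) ∪ (R \ S)) \ S = {1, 3, 10, 12}
P ∪ R = {1, 3, 4, 6, 8, 10, 12}
S △ (P ∪ R) = {1, 3, 8, 9, 10, 11, 12}
R ∩ (S △ (P ∪ R)) = {1, 3, 10, 12}
1 lies in both, so they are not disjoint.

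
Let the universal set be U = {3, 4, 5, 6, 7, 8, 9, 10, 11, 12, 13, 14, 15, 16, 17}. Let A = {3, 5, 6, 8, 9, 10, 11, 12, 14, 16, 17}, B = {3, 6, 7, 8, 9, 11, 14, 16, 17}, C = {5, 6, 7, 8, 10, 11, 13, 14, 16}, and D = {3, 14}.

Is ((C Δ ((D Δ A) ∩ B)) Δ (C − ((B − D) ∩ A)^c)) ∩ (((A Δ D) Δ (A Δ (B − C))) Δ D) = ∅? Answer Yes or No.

D Δ A = {5, 6, 8, 9, 10, 11, 12, 16, 17}
(D Δ A) ∩ B = {6, 8, 9, 11, 16, 17}
C Δ ((D Δ A) ∩ B) = {5, 7, 9, 10, 13, 14, 17}
B − D = {6, 7, 8, 9, 11, 16, 17}
(B − D) ∩ A = {6, 8, 9, 11, 16, 17}
((B − D) ∩ A)^c = {3, 4, 5, 7, 10, 12, 13, 14, 15}
C − ((B − D) ∩ A)^c = {6, 8, 11, 16}
(C Δ ((D Δ A) ∩ B)) Δ (C − ((B − D) ∩ A)^c) = {5, 6, 7, 8, 9, 10, 11, 13, 14, 16, 17}
A Δ D = {5, 6, 8, 9, 10, 11, 12, 16, 17}
B − C = {3, 9, 17}
A Δ (B − C) = {5, 6, 8, 10, 11, 12, 14, 16}
(A Δ D) Δ (A Δ (B − C)) = {9, 14, 17}
((A Δ D) Δ (A Δ (B − C))) Δ D = {3, 9, 17}
9 lies in both, so they are not disjoint.

No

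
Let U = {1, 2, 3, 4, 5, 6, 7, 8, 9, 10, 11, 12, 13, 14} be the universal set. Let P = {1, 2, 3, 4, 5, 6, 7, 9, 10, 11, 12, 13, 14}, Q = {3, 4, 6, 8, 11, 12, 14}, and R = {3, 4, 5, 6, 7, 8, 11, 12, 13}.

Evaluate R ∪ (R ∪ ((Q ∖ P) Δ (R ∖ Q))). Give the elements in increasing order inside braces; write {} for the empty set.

Q ∖ P = {8}
R ∖ Q = {5, 7, 13}
(Q ∖ P) Δ (R ∖ Q) = {5, 7, 8, 13}
R ∪ ((Q ∖ P) Δ (R ∖ Q)) = {3, 4, 5, 6, 7, 8, 11, 12, 13}
R ∪ (R ∪ ((Q ∖ P) Δ (R ∖ Q))) = {3, 4, 5, 6, 7, 8, 11, 12, 13}

{3, 4, 5, 6, 7, 8, 11, 12, 13}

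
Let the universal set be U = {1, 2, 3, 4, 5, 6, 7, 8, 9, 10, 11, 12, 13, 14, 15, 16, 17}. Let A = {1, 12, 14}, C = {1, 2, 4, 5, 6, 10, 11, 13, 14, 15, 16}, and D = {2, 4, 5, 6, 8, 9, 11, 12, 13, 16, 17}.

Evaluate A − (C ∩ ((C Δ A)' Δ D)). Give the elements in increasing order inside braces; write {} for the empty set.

{12}

C Δ A = {2, 4, 5, 6, 10, 11, 12, 13, 15, 16}
(C Δ A)' = {1, 3, 7, 8, 9, 14, 17}
(C Δ A)' Δ D = {1, 2, 3, 4, 5, 6, 7, 11, 12, 13, 14, 16}
C ∩ ((C Δ A)' Δ D) = {1, 2, 4, 5, 6, 11, 13, 14, 16}
A − (C ∩ ((C Δ A)' Δ D)) = {12}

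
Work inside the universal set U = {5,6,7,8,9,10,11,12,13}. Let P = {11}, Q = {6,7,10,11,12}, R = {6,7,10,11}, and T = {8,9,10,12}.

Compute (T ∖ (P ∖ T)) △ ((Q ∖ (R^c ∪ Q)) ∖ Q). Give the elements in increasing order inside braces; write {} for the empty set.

{8,9,10,12}

P ∖ T = {11}
T ∖ (P ∖ T) = {8,9,10,12}
R^c = {5,8,9,12,13}
R^c ∪ Q = {5,6,7,8,9,10,11,12,13}
Q ∖ (R^c ∪ Q) = {}
(Q ∖ (R^c ∪ Q)) ∖ Q = {}
(T ∖ (P ∖ T)) △ ((Q ∖ (R^c ∪ Q)) ∖ Q) = {8,9,10,12}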